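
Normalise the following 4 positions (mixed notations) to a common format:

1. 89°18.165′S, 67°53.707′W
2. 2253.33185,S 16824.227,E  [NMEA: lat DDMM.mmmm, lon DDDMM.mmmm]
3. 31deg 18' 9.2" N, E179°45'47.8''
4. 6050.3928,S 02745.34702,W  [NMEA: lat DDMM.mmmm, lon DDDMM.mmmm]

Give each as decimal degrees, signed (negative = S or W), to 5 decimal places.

1. -89.30275, -67.89512
2. -22.88886, 168.40378
3. 31.30256, 179.76328
4. -60.83988, -27.75578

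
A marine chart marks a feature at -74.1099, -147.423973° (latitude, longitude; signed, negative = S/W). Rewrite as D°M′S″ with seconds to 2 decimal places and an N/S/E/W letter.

Latitude is negative → S; |value| = 74.109900
φ: 0.109900° → 6.59400′; 0.59400 × 60 = 35.6400″
Longitude is negative → W; |value| = 147.423973
λ: 0.423973 × 60 = 25.43838′ → 25′, remainder × 60 = 26.3028″

74°06′35.64″ S, 147°25′26.30″ W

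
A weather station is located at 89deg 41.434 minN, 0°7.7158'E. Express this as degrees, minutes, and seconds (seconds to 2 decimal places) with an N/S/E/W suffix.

89°41′26.04″ N, 0°07′42.95″ E

Latitude: 41.43400′ → 41′ and 0.43400 × 60 = 26.0400″
Longitude: fractional minutes 0.71580 × 60 = 42.9480″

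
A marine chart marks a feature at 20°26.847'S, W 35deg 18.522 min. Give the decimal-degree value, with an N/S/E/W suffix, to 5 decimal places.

20.44745° S, 35.30870° W

Latitude: 20 + 26.847/60 = 20.447450
λ: 18.522′ = 0.308700°; total 35.308700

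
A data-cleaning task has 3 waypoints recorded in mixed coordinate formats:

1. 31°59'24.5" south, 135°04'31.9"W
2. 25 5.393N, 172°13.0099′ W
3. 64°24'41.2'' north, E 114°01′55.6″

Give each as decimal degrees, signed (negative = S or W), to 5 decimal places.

1. -31.99014, -135.07553
2. 25.08988, -172.21683
3. 64.41144, 114.03211

Point 1:
  φ: 59′ + 24.5″ = 59.40833′; 31 + 59.40833/60 = 31.990139
  hemisphere S, so the sign is −
  λ: 135° + 4/60 + 31.9/3600 = 135 + 0.066667 + 0.008861 = 135.075528
  W → negative
Point 2:
  Latitude: 25 + 5.393/60 = 25.089883
  N ⇒ keep positive
  λ: 172 + 13.0099/60 = 172.216832
  hemisphere W, so the sign is −
Point 3:
  Latitude: 24′ + 41.2″ = 24.68667′; 64 + 24.68667/60 = 64.411444
  N → positive
  Lon: 114° + 1/60 + 55.6/3600 = 114 + 0.016667 + 0.015444 = 114.032111
  E → positive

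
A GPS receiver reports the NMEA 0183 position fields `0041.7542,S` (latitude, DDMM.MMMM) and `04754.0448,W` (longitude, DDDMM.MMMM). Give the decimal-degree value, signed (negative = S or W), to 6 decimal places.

-0.695903, -47.900747

Lat: degrees = first 2 digits = 0, minutes = 41.7542; 0 + 41.7542/60 = 0.6959033
S ⇒ negate
λ: degrees = first 3 digits = 47, minutes = 54.0448; 47 + 54.0448/60 = 47.9007467
hemisphere W, so the sign is −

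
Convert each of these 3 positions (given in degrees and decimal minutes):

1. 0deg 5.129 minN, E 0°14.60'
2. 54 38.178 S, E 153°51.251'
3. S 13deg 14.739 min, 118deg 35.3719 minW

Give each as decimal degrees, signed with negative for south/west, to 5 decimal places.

Point 1:
  Latitude: 0 + 5.129/60 = 0.085483
  N → positive
  Longitude: 0 + 14.6/60 = 0.243333
  E ⇒ keep positive
Point 2:
  Lat: 38.178′ = 0.636300°; total 54.636300
  hemisphere S, so the sign is −
  λ: 51.251′ = 0.854183°; total 153.854183
  E ⇒ keep positive
Point 3:
  φ: 14.739′ = 0.245650°; total 13.245650
  S ⇒ negate
  Longitude: 118 + 35.3719/60 = 118.589532
  W ⇒ negate

1. 0.08548, 0.24333
2. -54.63630, 153.85418
3. -13.24565, -118.58953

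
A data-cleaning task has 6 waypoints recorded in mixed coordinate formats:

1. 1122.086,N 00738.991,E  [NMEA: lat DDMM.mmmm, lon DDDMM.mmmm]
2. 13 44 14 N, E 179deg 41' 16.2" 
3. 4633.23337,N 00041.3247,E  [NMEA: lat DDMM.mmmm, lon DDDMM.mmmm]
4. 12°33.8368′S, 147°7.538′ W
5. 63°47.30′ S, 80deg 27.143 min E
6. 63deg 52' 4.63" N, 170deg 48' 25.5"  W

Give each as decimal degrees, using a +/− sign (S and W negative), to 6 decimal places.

Point 1:
  Latitude: split at 2 digits → 11° and 22.086′; 11 + 22.086/60 = 11.3681000
  N ⇒ keep positive
  λ: split at 3 digits → 007° and 38.991′; 7 + 38.991/60 = 7.6498500
  E ⇒ keep positive
Point 2:
  φ: 44′ + 14″ = 44.23333′; 13 + 44.23333/60 = 13.7372222
  N → positive
  λ: 179 + 41/60 + 16.2/3600 = 179.6878333
  E ⇒ keep positive
Point 3:
  Lat: degrees = first 2 digits = 46, minutes = 33.23337; 46 + 33.23337/60 = 46.5538895
  N ⇒ keep positive
  Lon: degrees = first 3 digits = 0, minutes = 41.3247; 0 + 41.3247/60 = 0.6887450
  E → positive
Point 4:
  Latitude: 12 + 33.8368/60 = 12.5639467
  S ⇒ negate
  Longitude: 147 + 7.538/60 = 147.1256333
  hemisphere W, so the sign is −
Point 5:
  Lat: 63 + 47.3/60 = 63.7883333
  hemisphere S, so the sign is −
  λ: 80 + 27.143/60 = 80.4523833
  E → positive
Point 6:
  φ: 52′ + 4.63″ = 52.07717′; 63 + 52.07717/60 = 63.8679528
  N → positive
  Longitude: 170 + 48/60 + 25.5/3600 = 170.8070833
  hemisphere W, so the sign is −

1. 11.368100, 7.649850
2. 13.737222, 179.687833
3. 46.553890, 0.688745
4. -12.563947, -147.125633
5. -63.788333, 80.452383
6. 63.867953, -170.807083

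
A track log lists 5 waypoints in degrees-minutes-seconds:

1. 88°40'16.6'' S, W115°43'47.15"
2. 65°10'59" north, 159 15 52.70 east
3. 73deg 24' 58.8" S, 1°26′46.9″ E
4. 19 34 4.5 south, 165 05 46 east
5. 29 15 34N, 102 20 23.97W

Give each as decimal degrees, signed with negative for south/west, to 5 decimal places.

1. -88.67128, -115.72976
2. 65.18306, 159.26464
3. -73.41633, 1.44636
4. -19.56792, 165.09611
5. 29.25944, -102.33999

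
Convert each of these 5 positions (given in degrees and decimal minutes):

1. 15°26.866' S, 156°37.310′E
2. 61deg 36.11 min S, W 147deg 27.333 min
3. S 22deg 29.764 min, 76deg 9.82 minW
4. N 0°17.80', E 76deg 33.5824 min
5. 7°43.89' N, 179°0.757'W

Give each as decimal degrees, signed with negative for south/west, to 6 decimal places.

1. -15.447767, 156.621833
2. -61.601833, -147.455550
3. -22.496067, -76.163667
4. 0.296667, 76.559707
5. 7.731500, -179.012617

Point 1:
  Latitude: 26.866′ = 0.447767°; total 15.4477667
  S → negative
  Lon: 156 + 37.31/60 = 156.6218333
  E → positive
Point 2:
  φ: 61 + 36.11/60 = 61.6018333
  hemisphere S, so the sign is −
  λ: 147 + 27.333/60 = 147.4555500
  W ⇒ negate
Point 3:
  Lat: 29.764′ = 0.496067°; total 22.4960667
  hemisphere S, so the sign is −
  Longitude: 9.82′ = 0.163667°; total 76.1636667
  W → negative
Point 4:
  Lat: 17.8′ = 0.296667°; total 0.2966667
  N → positive
  λ: 33.5824′ = 0.559707°; total 76.5597067
  E ⇒ keep positive
Point 5:
  Latitude: 7 + 43.89/60 = 7.7315000
  N ⇒ keep positive
  Lon: 0.757′ = 0.012617°; total 179.0126167
  W ⇒ negate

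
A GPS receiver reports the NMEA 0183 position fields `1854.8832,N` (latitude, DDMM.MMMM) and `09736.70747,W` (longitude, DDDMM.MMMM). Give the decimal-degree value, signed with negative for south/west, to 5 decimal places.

18.91472, -97.61179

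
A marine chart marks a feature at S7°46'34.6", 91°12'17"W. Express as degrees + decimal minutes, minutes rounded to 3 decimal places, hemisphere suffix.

Lat: 46 + 34.6/60 = 46.57667′
λ: seconds/60 = 0.28333; minutes = 12 + 0.28333 = 12.28333

7° 46.577′ S, 91° 12.283′ W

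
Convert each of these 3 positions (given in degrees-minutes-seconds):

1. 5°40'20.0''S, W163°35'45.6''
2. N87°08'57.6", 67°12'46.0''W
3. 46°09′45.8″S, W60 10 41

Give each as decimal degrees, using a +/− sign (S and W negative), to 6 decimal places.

1. -5.672222, -163.596000
2. 87.149333, -67.212778
3. -46.162722, -60.178056

Point 1:
  Lat: 40′ + 20″ = 40.33333′; 5 + 40.33333/60 = 5.6722222
  hemisphere S, so the sign is −
  Longitude: 163 + 35/60 + 45.6/3600 = 163.5960000
  W ⇒ negate
Point 2:
  φ: 8′ + 57.6″ = 8.96000′; 87 + 8.96000/60 = 87.1493333
  N ⇒ keep positive
  Longitude: 67 + 12/60 + 46/3600 = 67.2127778
  hemisphere W, so the sign is −
Point 3:
  Lat: 46° + 9/60 + 45.8/3600 = 46 + 0.150000 + 0.012722 = 46.1627222
  S → negative
  Lon: 60° + 10/60 + 41/3600 = 60 + 0.166667 + 0.011389 = 60.1780556
  hemisphere W, so the sign is −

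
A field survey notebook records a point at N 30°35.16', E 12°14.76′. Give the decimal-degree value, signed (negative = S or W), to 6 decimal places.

30.586000, 12.246000

Lat: 35.16′ = 0.586000°; total 30.5860000
N ⇒ keep positive
Lon: 12 + 14.76/60 = 12.2460000
E ⇒ keep positive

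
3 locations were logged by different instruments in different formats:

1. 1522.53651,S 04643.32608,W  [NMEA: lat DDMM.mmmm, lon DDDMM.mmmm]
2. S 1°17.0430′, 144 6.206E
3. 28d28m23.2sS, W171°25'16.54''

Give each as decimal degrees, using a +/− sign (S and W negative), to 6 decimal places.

1. -15.375609, -46.722101
2. -1.284050, 144.103433
3. -28.473111, -171.421261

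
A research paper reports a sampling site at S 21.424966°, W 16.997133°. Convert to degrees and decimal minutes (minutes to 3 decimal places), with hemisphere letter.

21° 25.498′ S, 16° 59.828′ W

φ: minutes = (21.424966 − 21) × 60 = 25.49796
λ: minutes = (16.997133 − 16) × 60 = 59.82798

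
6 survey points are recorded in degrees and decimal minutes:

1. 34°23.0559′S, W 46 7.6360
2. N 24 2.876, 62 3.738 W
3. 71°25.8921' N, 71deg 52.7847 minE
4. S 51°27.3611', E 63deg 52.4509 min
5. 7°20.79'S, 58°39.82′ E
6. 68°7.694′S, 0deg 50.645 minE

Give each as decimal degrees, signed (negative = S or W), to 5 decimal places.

1. -34.38427, -46.12727
2. 24.04793, -62.06230
3. 71.43154, 71.87975
4. -51.45602, 63.87418
5. -7.34650, 58.66367
6. -68.12823, 0.84408

Point 1:
  φ: 23.0559′ = 0.384265°; total 34.384265
  S ⇒ negate
  Longitude: 7.636′ = 0.127267°; total 46.127267
  W → negative
Point 2:
  φ: 24 + 2.876/60 = 24.047933
  N ⇒ keep positive
  Lon: 62 + 3.738/60 = 62.062300
  hemisphere W, so the sign is −
Point 3:
  Lat: 71 + 25.8921/60 = 71.431535
  N ⇒ keep positive
  λ: 71 + 52.7847/60 = 71.879745
  E → positive
Point 4:
  Lat: 51 + 27.3611/60 = 51.456018
  S ⇒ negate
  λ: 63 + 52.4509/60 = 63.874182
  E ⇒ keep positive
Point 5:
  Lat: 20.79′ = 0.346500°; total 7.346500
  S ⇒ negate
  Lon: 39.82′ = 0.663667°; total 58.663667
  E ⇒ keep positive
Point 6:
  Latitude: 7.694′ = 0.128233°; total 68.128233
  S ⇒ negate
  Lon: 50.645′ = 0.844083°; total 0.844083
  E ⇒ keep positive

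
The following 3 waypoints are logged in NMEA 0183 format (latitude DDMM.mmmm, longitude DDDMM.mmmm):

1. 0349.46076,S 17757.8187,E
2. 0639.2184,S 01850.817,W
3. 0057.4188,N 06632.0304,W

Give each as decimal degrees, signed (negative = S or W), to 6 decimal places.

Point 1:
  Latitude: split at 2 digits → 03° and 49.46076′; 3 + 49.46076/60 = 3.8243460
  hemisphere S, so the sign is −
  λ: split at 3 digits → 177° and 57.8187′; 177 + 57.8187/60 = 177.9636450
  E ⇒ keep positive
Point 2:
  φ: degrees = first 2 digits = 6, minutes = 39.2184; 6 + 39.2184/60 = 6.6536400
  hemisphere S, so the sign is −
  λ: split at 3 digits → 018° and 50.817′; 18 + 50.817/60 = 18.8469500
  W ⇒ negate
Point 3:
  φ: split at 2 digits → 00° and 57.4188′; 0 + 57.4188/60 = 0.9569800
  N → positive
  Lon: degrees = first 3 digits = 66, minutes = 32.0304; 66 + 32.0304/60 = 66.5338400
  W → negative

1. -3.824346, 177.963645
2. -6.653640, -18.846950
3. 0.956980, -66.533840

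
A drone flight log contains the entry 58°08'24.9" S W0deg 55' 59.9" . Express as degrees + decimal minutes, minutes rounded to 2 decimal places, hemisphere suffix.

58° 8.42′ S, 0° 56.00′ W

φ: seconds/60 = 0.41500; minutes = 8 + 0.41500 = 8.4150
Longitude: seconds/60 = 0.99833; minutes = 55 + 0.99833 = 55.9983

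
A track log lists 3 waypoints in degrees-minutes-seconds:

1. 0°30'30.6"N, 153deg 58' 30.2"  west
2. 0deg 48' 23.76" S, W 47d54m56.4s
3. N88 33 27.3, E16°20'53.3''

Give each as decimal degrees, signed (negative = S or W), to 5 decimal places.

1. 0.50850, -153.97506
2. -0.80660, -47.91567
3. 88.55758, 16.34814

Point 1:
  φ: 0 + 30/60 + 30.6/3600 = 0.508500
  N → positive
  Longitude: 58′ + 30.2″ = 58.50333′; 153 + 58.50333/60 = 153.975056
  W → negative
Point 2:
  Lat: 48′ + 23.76″ = 48.39600′; 0 + 48.39600/60 = 0.806600
  hemisphere S, so the sign is −
  Lon: 47° + 54/60 + 56.4/3600 = 47 + 0.900000 + 0.015667 = 47.915667
  W → negative
Point 3:
  Lat: 88° + 33/60 + 27.3/3600 = 88 + 0.550000 + 0.007583 = 88.557583
  N → positive
  λ: 20′ + 53.3″ = 20.88833′; 16 + 20.88833/60 = 16.348139
  E → positive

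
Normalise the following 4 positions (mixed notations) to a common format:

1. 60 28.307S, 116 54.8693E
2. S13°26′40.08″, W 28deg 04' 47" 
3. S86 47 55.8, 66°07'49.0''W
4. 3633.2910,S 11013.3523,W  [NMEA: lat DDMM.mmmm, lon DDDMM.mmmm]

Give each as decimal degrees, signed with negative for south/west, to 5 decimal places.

Point 1:
  Lat: 60 + 28.307/60 = 60.471783
  S → negative
  Longitude: 116 + 54.8693/60 = 116.914488
  E ⇒ keep positive
Point 2:
  Latitude: 13 + 26/60 + 40.08/3600 = 13.444467
  S → negative
  Lon: 28° + 4/60 + 47/3600 = 28 + 0.066667 + 0.013056 = 28.079722
  W ⇒ negate
Point 3:
  Lat: 86 + 47/60 + 55.8/3600 = 86.798833
  S ⇒ negate
  Lon: 7′ + 49″ = 7.81667′; 66 + 7.81667/60 = 66.130278
  W → negative
Point 4:
  Lat: degrees = first 2 digits = 36, minutes = 33.291; 36 + 33.291/60 = 36.554850
  S ⇒ negate
  Longitude: split at 3 digits → 110° and 13.3523′; 110 + 13.3523/60 = 110.222538
  W ⇒ negate

1. -60.47178, 116.91449
2. -13.44447, -28.07972
3. -86.79883, -66.13028
4. -36.55485, -110.22254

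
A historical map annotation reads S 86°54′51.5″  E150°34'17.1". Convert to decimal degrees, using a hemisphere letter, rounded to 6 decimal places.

86.914306° S, 150.571417° E

φ: 54′ + 51.5″ = 54.85833′; 86 + 54.85833/60 = 86.9143056
Lon: 150° + 34/60 + 17.1/3600 = 150 + 0.566667 + 0.004750 = 150.5714167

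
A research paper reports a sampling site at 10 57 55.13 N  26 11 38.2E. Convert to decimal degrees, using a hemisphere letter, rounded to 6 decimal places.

10.965314° N, 26.193944° E

Lat: 10 + 57/60 + 55.13/3600 = 10.9653139
Longitude: 26° + 11/60 + 38.2/3600 = 26 + 0.183333 + 0.010611 = 26.1939444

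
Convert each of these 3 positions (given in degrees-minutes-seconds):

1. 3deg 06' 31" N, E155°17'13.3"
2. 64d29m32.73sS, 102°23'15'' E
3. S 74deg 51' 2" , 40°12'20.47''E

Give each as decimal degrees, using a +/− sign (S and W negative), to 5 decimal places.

1. 3.10861, 155.28703
2. -64.49243, 102.38750
3. -74.85056, 40.20569

Point 1:
  Lat: 6′ + 31″ = 6.51667′; 3 + 6.51667/60 = 3.108611
  N ⇒ keep positive
  Longitude: 17′ + 13.3″ = 17.22167′; 155 + 17.22167/60 = 155.287028
  E → positive
Point 2:
  Latitude: 64 + 29/60 + 32.73/3600 = 64.492425
  S → negative
  λ: 23′ + 15″ = 23.25000′; 102 + 23.25000/60 = 102.387500
  E ⇒ keep positive
Point 3:
  φ: 74° + 51/60 + 2/3600 = 74 + 0.850000 + 0.000556 = 74.850556
  hemisphere S, so the sign is −
  λ: 40° + 12/60 + 20.47/3600 = 40 + 0.200000 + 0.005686 = 40.205686
  E ⇒ keep positive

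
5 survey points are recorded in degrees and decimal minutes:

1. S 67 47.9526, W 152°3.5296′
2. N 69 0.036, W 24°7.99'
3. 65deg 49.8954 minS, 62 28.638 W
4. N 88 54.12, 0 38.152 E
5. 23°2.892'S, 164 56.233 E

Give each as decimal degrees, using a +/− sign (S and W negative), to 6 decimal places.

1. -67.799210, -152.058827
2. 69.000600, -24.133167
3. -65.831590, -62.477300
4. 88.902000, 0.635867
5. -23.048200, 164.937217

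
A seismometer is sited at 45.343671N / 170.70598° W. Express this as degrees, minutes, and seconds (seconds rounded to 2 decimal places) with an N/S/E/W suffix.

φ: 0.343671 × 60 = 20.62026′ → 20′, remainder × 60 = 37.2156″
Longitude: whole degrees 170; 42.35880′ → 42′ and 21.5280″

45°20′37.22″ N, 170°42′21.53″ W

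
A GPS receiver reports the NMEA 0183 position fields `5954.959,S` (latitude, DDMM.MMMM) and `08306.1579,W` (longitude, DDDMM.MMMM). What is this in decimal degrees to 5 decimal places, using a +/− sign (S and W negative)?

φ: degrees = first 2 digits = 59, minutes = 54.959; 59 + 54.959/60 = 59.915983
S → negative
Lon: degrees = first 3 digits = 83, minutes = 6.1579; 83 + 6.1579/60 = 83.102632
W → negative

-59.91598, -83.10263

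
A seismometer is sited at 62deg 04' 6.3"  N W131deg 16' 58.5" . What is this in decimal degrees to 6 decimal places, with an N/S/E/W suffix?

Lat: 4′ + 6.3″ = 4.10500′; 62 + 4.10500/60 = 62.0684167
Longitude: 16′ + 58.5″ = 16.97500′; 131 + 16.97500/60 = 131.2829167

62.068417° N, 131.282917° W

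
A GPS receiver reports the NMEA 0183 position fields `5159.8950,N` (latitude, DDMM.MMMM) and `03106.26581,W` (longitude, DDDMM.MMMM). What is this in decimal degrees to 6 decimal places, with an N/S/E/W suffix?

φ: degrees = first 2 digits = 51, minutes = 59.895; 51 + 59.895/60 = 51.9982500
λ: split at 3 digits → 031° and 6.26581′; 31 + 6.26581/60 = 31.1044302

51.998250° N, 31.104430° W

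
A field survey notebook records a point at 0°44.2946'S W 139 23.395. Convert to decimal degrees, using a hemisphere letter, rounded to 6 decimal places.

0.738243° S, 139.389917° W

Lat: 44.2946′ = 0.738243°; total 0.7382433
Lon: 139 + 23.395/60 = 139.3899167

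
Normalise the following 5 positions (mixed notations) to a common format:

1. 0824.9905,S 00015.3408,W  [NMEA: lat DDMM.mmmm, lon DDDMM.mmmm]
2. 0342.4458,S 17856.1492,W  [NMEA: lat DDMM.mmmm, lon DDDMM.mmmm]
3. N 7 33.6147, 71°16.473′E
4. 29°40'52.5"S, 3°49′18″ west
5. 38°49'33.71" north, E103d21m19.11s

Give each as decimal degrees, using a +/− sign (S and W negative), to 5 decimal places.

Point 1:
  Latitude: split at 2 digits → 08° and 24.9905′; 8 + 24.9905/60 = 8.416508
  S ⇒ negate
  Longitude: degrees = first 3 digits = 0, minutes = 15.3408; 0 + 15.3408/60 = 0.255680
  W → negative
Point 2:
  Latitude: split at 2 digits → 03° and 42.4458′; 3 + 42.4458/60 = 3.707430
  hemisphere S, so the sign is −
  Lon: split at 3 digits → 178° and 56.1492′; 178 + 56.1492/60 = 178.935820
  W → negative
Point 3:
  Latitude: 7 + 33.6147/60 = 7.560245
  N → positive
  Lon: 71 + 16.473/60 = 71.274550
  E → positive
Point 4:
  Lat: 29 + 40/60 + 52.5/3600 = 29.681250
  S ⇒ negate
  Longitude: 3 + 49/60 + 18/3600 = 3.821667
  hemisphere W, so the sign is −
Point 5:
  φ: 49′ + 33.71″ = 49.56183′; 38 + 49.56183/60 = 38.826031
  N → positive
  Longitude: 103 + 21/60 + 19.11/3600 = 103.355308
  E → positive

1. -8.41651, -0.25568
2. -3.70743, -178.93582
3. 7.56025, 71.27455
4. -29.68125, -3.82167
5. 38.82603, 103.35531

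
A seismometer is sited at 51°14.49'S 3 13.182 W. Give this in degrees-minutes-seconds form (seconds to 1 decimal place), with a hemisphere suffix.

Latitude: 14.49000′ → 14′ and 0.49000 × 60 = 29.400″
λ: 13.18200′ → 13′ and 0.18200 × 60 = 10.920″

51°14′29.4″ S, 3°13′10.9″ W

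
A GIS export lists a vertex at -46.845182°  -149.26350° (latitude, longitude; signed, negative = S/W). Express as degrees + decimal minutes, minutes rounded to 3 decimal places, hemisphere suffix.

46° 50.711′ S, 149° 15.810′ W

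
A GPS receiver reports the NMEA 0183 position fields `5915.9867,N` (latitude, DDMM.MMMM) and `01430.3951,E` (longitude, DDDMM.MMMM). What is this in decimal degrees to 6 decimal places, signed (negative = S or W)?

59.266445, 14.506585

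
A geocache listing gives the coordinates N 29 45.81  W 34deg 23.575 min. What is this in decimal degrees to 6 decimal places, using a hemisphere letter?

29.763500° N, 34.392917° W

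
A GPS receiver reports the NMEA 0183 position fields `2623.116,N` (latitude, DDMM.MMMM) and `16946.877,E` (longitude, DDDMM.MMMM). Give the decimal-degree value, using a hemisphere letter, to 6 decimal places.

26.385267° N, 169.781283° E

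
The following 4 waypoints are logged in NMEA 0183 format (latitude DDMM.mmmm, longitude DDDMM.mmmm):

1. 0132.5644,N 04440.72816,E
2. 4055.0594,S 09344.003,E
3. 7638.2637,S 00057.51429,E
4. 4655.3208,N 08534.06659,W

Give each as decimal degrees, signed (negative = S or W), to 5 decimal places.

Point 1:
  Latitude: degrees = first 2 digits = 1, minutes = 32.5644; 1 + 32.5644/60 = 1.542740
  N ⇒ keep positive
  Lon: degrees = first 3 digits = 44, minutes = 40.72816; 44 + 40.72816/60 = 44.678803
  E → positive
Point 2:
  Lat: degrees = first 2 digits = 40, minutes = 55.0594; 40 + 55.0594/60 = 40.917657
  S → negative
  λ: degrees = first 3 digits = 93, minutes = 44.003; 93 + 44.003/60 = 93.733383
  E ⇒ keep positive
Point 3:
  Latitude: degrees = first 2 digits = 76, minutes = 38.2637; 76 + 38.2637/60 = 76.637728
  S ⇒ negate
  λ: degrees = first 3 digits = 0, minutes = 57.51429; 0 + 57.51429/60 = 0.958572
  E → positive
Point 4:
  Lat: split at 2 digits → 46° and 55.3208′; 46 + 55.3208/60 = 46.922013
  N ⇒ keep positive
  λ: degrees = first 3 digits = 85, minutes = 34.06659; 85 + 34.06659/60 = 85.567777
  hemisphere W, so the sign is −

1. 1.54274, 44.67880
2. -40.91766, 93.73338
3. -76.63773, 0.95857
4. 46.92201, -85.56778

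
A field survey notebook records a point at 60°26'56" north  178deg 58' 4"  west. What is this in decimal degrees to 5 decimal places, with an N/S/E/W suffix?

60.44889° N, 178.96778° W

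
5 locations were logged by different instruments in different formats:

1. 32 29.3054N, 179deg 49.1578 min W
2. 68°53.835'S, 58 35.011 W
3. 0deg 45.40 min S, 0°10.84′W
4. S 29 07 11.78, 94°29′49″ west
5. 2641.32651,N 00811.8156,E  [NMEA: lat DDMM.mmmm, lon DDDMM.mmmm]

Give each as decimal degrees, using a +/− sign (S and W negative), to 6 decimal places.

Point 1:
  Lat: 32 + 29.3054/60 = 32.4884233
  N → positive
  Lon: 49.1578′ = 0.819297°; total 179.8192967
  hemisphere W, so the sign is −
Point 2:
  Latitude: 68 + 53.835/60 = 68.8972500
  hemisphere S, so the sign is −
  Longitude: 58 + 35.011/60 = 58.5835167
  hemisphere W, so the sign is −
Point 3:
  Lat: 0 + 45.4/60 = 0.7566667
  S ⇒ negate
  Lon: 0 + 10.84/60 = 0.1806667
  hemisphere W, so the sign is −
Point 4:
  φ: 29° + 7/60 + 11.78/3600 = 29 + 0.116667 + 0.003272 = 29.1199389
  S → negative
  Lon: 94 + 29/60 + 49/3600 = 94.4969444
  hemisphere W, so the sign is −
Point 5:
  Lat: degrees = first 2 digits = 26, minutes = 41.32651; 26 + 41.32651/60 = 26.6887752
  N → positive
  Longitude: split at 3 digits → 008° and 11.8156′; 8 + 11.8156/60 = 8.1969267
  E → positive

1. 32.488423, -179.819297
2. -68.897250, -58.583517
3. -0.756667, -0.180667
4. -29.119939, -94.496944
5. 26.688775, 8.196927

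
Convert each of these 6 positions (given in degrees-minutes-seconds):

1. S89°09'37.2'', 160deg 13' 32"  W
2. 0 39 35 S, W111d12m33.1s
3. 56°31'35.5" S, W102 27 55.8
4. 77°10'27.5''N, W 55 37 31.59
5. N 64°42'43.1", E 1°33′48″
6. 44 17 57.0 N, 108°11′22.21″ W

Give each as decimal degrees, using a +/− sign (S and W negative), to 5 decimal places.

1. -89.16033, -160.22556
2. -0.65972, -111.20919
3. -56.52653, -102.46550
4. 77.17431, -55.62544
5. 64.71197, 1.56333
6. 44.29917, -108.18950

Point 1:
  Lat: 89° + 9/60 + 37.2/3600 = 89 + 0.150000 + 0.010333 = 89.160333
  hemisphere S, so the sign is −
  Longitude: 160° + 13/60 + 32/3600 = 160 + 0.216667 + 0.008889 = 160.225556
  W ⇒ negate
Point 2:
  Latitude: 0° + 39/60 + 35/3600 = 0 + 0.650000 + 0.009722 = 0.659722
  S → negative
  Lon: 111 + 12/60 + 33.1/3600 = 111.209194
  W → negative
Point 3:
  φ: 56 + 31/60 + 35.5/3600 = 56.526528
  S → negative
  λ: 102 + 27/60 + 55.8/3600 = 102.465500
  hemisphere W, so the sign is −
Point 4:
  Latitude: 77° + 10/60 + 27.5/3600 = 77 + 0.166667 + 0.007639 = 77.174306
  N → positive
  Longitude: 37′ + 31.59″ = 37.52650′; 55 + 37.52650/60 = 55.625442
  W → negative
Point 5:
  φ: 64 + 42/60 + 43.1/3600 = 64.711972
  N → positive
  λ: 1° + 33/60 + 48/3600 = 1 + 0.550000 + 0.013333 = 1.563333
  E ⇒ keep positive
Point 6:
  Lat: 17′ + 57″ = 17.95000′; 44 + 17.95000/60 = 44.299167
  N ⇒ keep positive
  Longitude: 11′ + 22.21″ = 11.37017′; 108 + 11.37017/60 = 108.189503
  hemisphere W, so the sign is −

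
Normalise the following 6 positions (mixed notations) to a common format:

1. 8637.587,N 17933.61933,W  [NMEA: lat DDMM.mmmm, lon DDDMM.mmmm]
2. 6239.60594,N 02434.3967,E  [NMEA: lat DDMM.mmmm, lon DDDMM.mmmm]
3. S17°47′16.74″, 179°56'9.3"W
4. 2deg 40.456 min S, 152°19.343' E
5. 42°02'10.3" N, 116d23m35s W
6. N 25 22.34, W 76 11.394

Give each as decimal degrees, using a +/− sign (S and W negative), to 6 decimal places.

1. 86.626450, -179.560322
2. 62.660099, 24.573278
3. -17.787983, -179.935917
4. -2.674267, 152.322383
5. 42.036194, -116.393056
6. 25.372333, -76.189900

Point 1:
  Lat: degrees = first 2 digits = 86, minutes = 37.587; 86 + 37.587/60 = 86.6264500
  N ⇒ keep positive
  Lon: split at 3 digits → 179° and 33.61933′; 179 + 33.61933/60 = 179.5603222
  hemisphere W, so the sign is −
Point 2:
  Latitude: degrees = first 2 digits = 62, minutes = 39.60594; 62 + 39.60594/60 = 62.6600990
  N → positive
  Lon: degrees = first 3 digits = 24, minutes = 34.3967; 24 + 34.3967/60 = 24.5732783
  E ⇒ keep positive
Point 3:
  φ: 47′ + 16.74″ = 47.27900′; 17 + 47.27900/60 = 17.7879833
  S ⇒ negate
  Lon: 179° + 56/60 + 9.3/3600 = 179 + 0.933333 + 0.002583 = 179.9359167
  W → negative
Point 4:
  φ: 2 + 40.456/60 = 2.6742667
  S → negative
  Longitude: 152 + 19.343/60 = 152.3223833
  E ⇒ keep positive
Point 5:
  φ: 42° + 2/60 + 10.3/3600 = 42 + 0.033333 + 0.002861 = 42.0361944
  N → positive
  Longitude: 23′ + 35″ = 23.58333′; 116 + 23.58333/60 = 116.3930556
  hemisphere W, so the sign is −
Point 6:
  Lat: 22.34′ = 0.372333°; total 25.3723333
  N ⇒ keep positive
  Longitude: 76 + 11.394/60 = 76.1899000
  W → negative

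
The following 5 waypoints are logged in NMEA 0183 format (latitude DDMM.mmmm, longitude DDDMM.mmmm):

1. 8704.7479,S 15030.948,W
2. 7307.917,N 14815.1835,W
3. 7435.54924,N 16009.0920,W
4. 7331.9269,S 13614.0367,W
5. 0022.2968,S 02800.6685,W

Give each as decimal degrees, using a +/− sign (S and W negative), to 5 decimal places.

1. -87.07913, -150.51580
2. 73.13195, -148.25306
3. 74.59249, -160.15153
4. -73.53212, -136.23395
5. -0.37161, -28.01114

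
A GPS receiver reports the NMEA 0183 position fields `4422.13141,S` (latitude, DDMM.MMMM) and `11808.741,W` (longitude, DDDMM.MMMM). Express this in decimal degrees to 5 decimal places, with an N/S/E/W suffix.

φ: split at 2 digits → 44° and 22.13141′; 44 + 22.13141/60 = 44.368857
Lon: split at 3 digits → 118° and 8.741′; 118 + 8.741/60 = 118.145683

44.36886° S, 118.14568° W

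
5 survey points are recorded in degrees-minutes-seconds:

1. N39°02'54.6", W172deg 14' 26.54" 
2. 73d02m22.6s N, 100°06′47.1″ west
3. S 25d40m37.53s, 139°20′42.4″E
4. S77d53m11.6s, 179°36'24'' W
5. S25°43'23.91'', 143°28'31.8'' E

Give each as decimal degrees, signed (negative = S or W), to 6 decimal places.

Point 1:
  φ: 2′ + 54.6″ = 2.91000′; 39 + 2.91000/60 = 39.0485000
  N → positive
  λ: 172 + 14/60 + 26.54/3600 = 172.2407056
  W → negative
Point 2:
  Latitude: 73° + 2/60 + 22.6/3600 = 73 + 0.033333 + 0.006278 = 73.0396111
  N → positive
  Longitude: 6′ + 47.1″ = 6.78500′; 100 + 6.78500/60 = 100.1130833
  W ⇒ negate
Point 3:
  φ: 25 + 40/60 + 37.53/3600 = 25.6770917
  S → negative
  Longitude: 20′ + 42.4″ = 20.70667′; 139 + 20.70667/60 = 139.3451111
  E ⇒ keep positive
Point 4:
  Lat: 53′ + 11.6″ = 53.19333′; 77 + 53.19333/60 = 77.8865556
  S ⇒ negate
  λ: 179 + 36/60 + 24/3600 = 179.6066667
  hemisphere W, so the sign is −
Point 5:
  Latitude: 25° + 43/60 + 23.91/3600 = 25 + 0.716667 + 0.006642 = 25.7233083
  S ⇒ negate
  Longitude: 28′ + 31.8″ = 28.53000′; 143 + 28.53000/60 = 143.4755000
  E ⇒ keep positive

1. 39.048500, -172.240706
2. 73.039611, -100.113083
3. -25.677092, 139.345111
4. -77.886556, -179.606667
5. -25.723308, 143.475500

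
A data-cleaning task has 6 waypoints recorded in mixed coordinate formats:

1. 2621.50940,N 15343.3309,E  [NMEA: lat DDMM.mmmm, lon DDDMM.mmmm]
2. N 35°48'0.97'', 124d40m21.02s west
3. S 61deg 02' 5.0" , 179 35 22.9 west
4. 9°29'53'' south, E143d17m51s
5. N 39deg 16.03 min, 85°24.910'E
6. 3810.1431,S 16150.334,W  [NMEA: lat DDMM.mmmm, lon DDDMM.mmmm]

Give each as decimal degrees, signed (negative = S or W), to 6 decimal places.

1. 26.358490, 153.722182
2. 35.800269, -124.672506
3. -61.034722, -179.589694
4. -9.498056, 143.297500
5. 39.267167, 85.415167
6. -38.169052, -161.838900

Point 1:
  φ: degrees = first 2 digits = 26, minutes = 21.5094; 26 + 21.5094/60 = 26.3584900
  N ⇒ keep positive
  Lon: degrees = first 3 digits = 153, minutes = 43.3309; 153 + 43.3309/60 = 153.7221817
  E ⇒ keep positive
Point 2:
  φ: 48′ + 0.97″ = 48.01617′; 35 + 48.01617/60 = 35.8002694
  N → positive
  Lon: 40′ + 21.02″ = 40.35033′; 124 + 40.35033/60 = 124.6725056
  W ⇒ negate
Point 3:
  φ: 2′ + 5″ = 2.08333′; 61 + 2.08333/60 = 61.0347222
  hemisphere S, so the sign is −
  Longitude: 179° + 35/60 + 22.9/3600 = 179 + 0.583333 + 0.006361 = 179.5896944
  W → negative
Point 4:
  Lat: 9° + 29/60 + 53/3600 = 9 + 0.483333 + 0.014722 = 9.4980556
  hemisphere S, so the sign is −
  λ: 143° + 17/60 + 51/3600 = 143 + 0.283333 + 0.014167 = 143.2975000
  E ⇒ keep positive
Point 5:
  Latitude: 16.03′ = 0.267167°; total 39.2671667
  N → positive
  Longitude: 24.91′ = 0.415167°; total 85.4151667
  E → positive
Point 6:
  Lat: degrees = first 2 digits = 38, minutes = 10.1431; 38 + 10.1431/60 = 38.1690517
  hemisphere S, so the sign is −
  Longitude: split at 3 digits → 161° and 50.334′; 161 + 50.334/60 = 161.8389000
  hemisphere W, so the sign is −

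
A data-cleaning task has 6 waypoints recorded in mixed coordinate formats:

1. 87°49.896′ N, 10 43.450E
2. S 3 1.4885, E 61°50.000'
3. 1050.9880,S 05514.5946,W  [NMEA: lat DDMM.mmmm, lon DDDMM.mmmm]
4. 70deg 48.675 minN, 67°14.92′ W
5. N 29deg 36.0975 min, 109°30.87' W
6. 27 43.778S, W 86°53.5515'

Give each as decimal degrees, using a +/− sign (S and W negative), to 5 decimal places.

1. 87.83160, 10.72417
2. -3.02481, 61.83333
3. -10.84980, -55.24324
4. 70.81125, -67.24867
5. 29.60163, -109.51450
6. -27.72963, -86.89253

Point 1:
  Latitude: 87 + 49.896/60 = 87.831600
  N → positive
  Lon: 10 + 43.45/60 = 10.724167
  E ⇒ keep positive
Point 2:
  Latitude: 1.4885′ = 0.024808°; total 3.024808
  S → negative
  Longitude: 50′ = 0.833333°; total 61.833333
  E → positive
Point 3:
  φ: degrees = first 2 digits = 10, minutes = 50.988; 10 + 50.988/60 = 10.849800
  S ⇒ negate
  Lon: degrees = first 3 digits = 55, minutes = 14.5946; 55 + 14.5946/60 = 55.243243
  hemisphere W, so the sign is −
Point 4:
  φ: 70 + 48.675/60 = 70.811250
  N ⇒ keep positive
  λ: 14.92′ = 0.248667°; total 67.248667
  hemisphere W, so the sign is −
Point 5:
  φ: 29 + 36.0975/60 = 29.601625
  N ⇒ keep positive
  Longitude: 109 + 30.87/60 = 109.514500
  hemisphere W, so the sign is −
Point 6:
  φ: 27 + 43.778/60 = 27.729633
  hemisphere S, so the sign is −
  λ: 86 + 53.5515/60 = 86.892525
  W ⇒ negate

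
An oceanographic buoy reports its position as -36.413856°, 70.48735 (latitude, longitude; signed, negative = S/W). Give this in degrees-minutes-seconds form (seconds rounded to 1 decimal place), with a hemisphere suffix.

Latitude is negative → S; |value| = 36.413856
Latitude: 0.413856 × 60 = 24.83136′ → 24′, remainder × 60 = 49.882″
λ: 0.487350 × 60 = 29.24100′ → 29′, remainder × 60 = 14.460″

36°24′49.9″ S, 70°29′14.5″ E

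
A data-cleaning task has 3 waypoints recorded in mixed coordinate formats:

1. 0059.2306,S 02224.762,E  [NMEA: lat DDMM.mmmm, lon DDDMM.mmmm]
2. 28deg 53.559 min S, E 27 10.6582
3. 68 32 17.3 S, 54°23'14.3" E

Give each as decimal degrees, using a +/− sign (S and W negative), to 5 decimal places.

Point 1:
  Latitude: degrees = first 2 digits = 0, minutes = 59.2306; 0 + 59.2306/60 = 0.987177
  S → negative
  λ: split at 3 digits → 022° and 24.762′; 22 + 24.762/60 = 22.412700
  E ⇒ keep positive
Point 2:
  φ: 53.559′ = 0.892650°; total 28.892650
  S ⇒ negate
  λ: 10.6582′ = 0.177637°; total 27.177637
  E → positive
Point 3:
  Lat: 68° + 32/60 + 17.3/3600 = 68 + 0.533333 + 0.004806 = 68.538139
  S ⇒ negate
  Longitude: 54 + 23/60 + 14.3/3600 = 54.387306
  E ⇒ keep positive

1. -0.98718, 22.41270
2. -28.89265, 27.17764
3. -68.53814, 54.38731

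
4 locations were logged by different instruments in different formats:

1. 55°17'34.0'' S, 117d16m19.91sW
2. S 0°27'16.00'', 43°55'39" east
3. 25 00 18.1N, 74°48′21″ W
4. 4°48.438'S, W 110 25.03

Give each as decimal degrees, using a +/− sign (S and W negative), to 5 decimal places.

Point 1:
  Latitude: 55 + 17/60 + 34/3600 = 55.292778
  hemisphere S, so the sign is −
  λ: 16′ + 19.91″ = 16.33183′; 117 + 16.33183/60 = 117.272197
  W ⇒ negate
Point 2:
  Latitude: 0 + 27/60 + 16/3600 = 0.454444
  S → negative
  λ: 43° + 55/60 + 39/3600 = 43 + 0.916667 + 0.010833 = 43.927500
  E ⇒ keep positive
Point 3:
  Lat: 25° + 0/60 + 18.1/3600 = 25 + 0.000000 + 0.005028 = 25.005028
  N ⇒ keep positive
  λ: 48′ + 21″ = 48.35000′; 74 + 48.35000/60 = 74.805833
  hemisphere W, so the sign is −
Point 4:
  Lat: 4 + 48.438/60 = 4.807300
  S ⇒ negate
  Longitude: 110 + 25.03/60 = 110.417167
  W ⇒ negate

1. -55.29278, -117.27220
2. -0.45444, 43.92750
3. 25.00503, -74.80583
4. -4.80730, -110.41717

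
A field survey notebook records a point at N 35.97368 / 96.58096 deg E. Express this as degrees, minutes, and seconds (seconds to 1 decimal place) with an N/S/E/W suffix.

35°58′25.2″ N, 96°34′51.5″ E

φ: 0.973680° → 58.42080′; 0.42080 × 60 = 25.248″
Lon: whole degrees 96; 34.85760′ → 34′ and 51.456″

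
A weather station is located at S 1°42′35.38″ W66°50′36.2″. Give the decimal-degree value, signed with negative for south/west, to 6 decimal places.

Lat: 1 + 42/60 + 35.38/3600 = 1.7098278
S ⇒ negate
Longitude: 66° + 50/60 + 36.2/3600 = 66 + 0.833333 + 0.010056 = 66.8433889
W ⇒ negate

-1.709828, -66.843389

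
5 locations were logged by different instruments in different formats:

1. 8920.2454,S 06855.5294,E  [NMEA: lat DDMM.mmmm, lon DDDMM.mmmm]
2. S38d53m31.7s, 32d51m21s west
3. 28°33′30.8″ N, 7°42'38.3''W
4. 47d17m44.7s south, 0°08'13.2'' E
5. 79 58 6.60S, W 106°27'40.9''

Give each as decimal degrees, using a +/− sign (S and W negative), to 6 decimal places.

1. -89.337423, 68.925490
2. -38.892139, -32.855833
3. 28.558556, -7.710639
4. -47.295750, 0.137000
5. -79.968500, -106.461361

Point 1:
  Lat: split at 2 digits → 89° and 20.2454′; 89 + 20.2454/60 = 89.3374233
  hemisphere S, so the sign is −
  Lon: split at 3 digits → 068° and 55.5294′; 68 + 55.5294/60 = 68.9254900
  E ⇒ keep positive
Point 2:
  Latitude: 53′ + 31.7″ = 53.52833′; 38 + 53.52833/60 = 38.8921389
  S → negative
  λ: 51′ + 21″ = 51.35000′; 32 + 51.35000/60 = 32.8558333
  W → negative
Point 3:
  Lat: 33′ + 30.8″ = 33.51333′; 28 + 33.51333/60 = 28.5585556
  N ⇒ keep positive
  Longitude: 7 + 42/60 + 38.3/3600 = 7.7106389
  W → negative
Point 4:
  φ: 17′ + 44.7″ = 17.74500′; 47 + 17.74500/60 = 47.2957500
  S ⇒ negate
  Longitude: 0° + 8/60 + 13.2/3600 = 0 + 0.133333 + 0.003667 = 0.1370000
  E ⇒ keep positive
Point 5:
  φ: 58′ + 6.6″ = 58.11000′; 79 + 58.11000/60 = 79.9685000
  hemisphere S, so the sign is −
  λ: 27′ + 40.9″ = 27.68167′; 106 + 27.68167/60 = 106.4613611
  W → negative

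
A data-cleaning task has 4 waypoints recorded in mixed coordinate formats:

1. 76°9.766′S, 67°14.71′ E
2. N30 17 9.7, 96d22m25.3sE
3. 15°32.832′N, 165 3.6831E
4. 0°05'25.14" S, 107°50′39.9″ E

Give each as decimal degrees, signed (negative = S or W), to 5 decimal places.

Point 1:
  Lat: 76 + 9.766/60 = 76.162767
  hemisphere S, so the sign is −
  λ: 67 + 14.71/60 = 67.245167
  E ⇒ keep positive
Point 2:
  φ: 30° + 17/60 + 9.7/3600 = 30 + 0.283333 + 0.002694 = 30.286028
  N ⇒ keep positive
  λ: 96° + 22/60 + 25.3/3600 = 96 + 0.366667 + 0.007028 = 96.373694
  E → positive
Point 3:
  Latitude: 32.832′ = 0.547200°; total 15.547200
  N → positive
  λ: 3.6831′ = 0.061385°; total 165.061385
  E ⇒ keep positive
Point 4:
  Latitude: 5′ + 25.14″ = 5.41900′; 0 + 5.41900/60 = 0.090317
  S → negative
  Lon: 107° + 50/60 + 39.9/3600 = 107 + 0.833333 + 0.011083 = 107.844417
  E ⇒ keep positive

1. -76.16277, 67.24517
2. 30.28603, 96.37369
3. 15.54720, 165.06139
4. -0.09032, 107.84442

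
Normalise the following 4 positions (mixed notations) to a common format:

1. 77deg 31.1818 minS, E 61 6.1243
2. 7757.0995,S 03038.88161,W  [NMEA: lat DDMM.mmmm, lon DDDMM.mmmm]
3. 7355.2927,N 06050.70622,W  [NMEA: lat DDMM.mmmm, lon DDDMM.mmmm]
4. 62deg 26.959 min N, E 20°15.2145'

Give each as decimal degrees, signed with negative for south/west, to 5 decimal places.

Point 1:
  Latitude: 31.1818′ = 0.519697°; total 77.519697
  S → negative
  λ: 6.1243′ = 0.102072°; total 61.102072
  E ⇒ keep positive
Point 2:
  Lat: degrees = first 2 digits = 77, minutes = 57.0995; 77 + 57.0995/60 = 77.951658
  S ⇒ negate
  Longitude: split at 3 digits → 030° and 38.88161′; 30 + 38.88161/60 = 30.648027
  W → negative
Point 3:
  Latitude: split at 2 digits → 73° and 55.2927′; 73 + 55.2927/60 = 73.921545
  N ⇒ keep positive
  Longitude: split at 3 digits → 060° and 50.70622′; 60 + 50.70622/60 = 60.845104
  W → negative
Point 4:
  φ: 62 + 26.959/60 = 62.449317
  N ⇒ keep positive
  Longitude: 20 + 15.2145/60 = 20.253575
  E → positive

1. -77.51970, 61.10207
2. -77.95166, -30.64803
3. 73.92155, -60.84510
4. 62.44932, 20.25358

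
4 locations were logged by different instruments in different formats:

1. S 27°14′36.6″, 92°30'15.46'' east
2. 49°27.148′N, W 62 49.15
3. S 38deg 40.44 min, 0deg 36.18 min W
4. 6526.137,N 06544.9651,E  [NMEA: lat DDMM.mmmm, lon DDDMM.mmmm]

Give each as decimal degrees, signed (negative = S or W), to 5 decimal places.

1. -27.24350, 92.50429
2. 49.45247, -62.81917
3. -38.67400, -0.60300
4. 65.43562, 65.74942

Point 1:
  Lat: 27 + 14/60 + 36.6/3600 = 27.243500
  hemisphere S, so the sign is −
  λ: 30′ + 15.46″ = 30.25767′; 92 + 30.25767/60 = 92.504294
  E ⇒ keep positive
Point 2:
  Lat: 49 + 27.148/60 = 49.452467
  N → positive
  Longitude: 62 + 49.15/60 = 62.819167
  W → negative
Point 3:
  Lat: 40.44′ = 0.674000°; total 38.674000
  hemisphere S, so the sign is −
  λ: 0 + 36.18/60 = 0.603000
  W ⇒ negate
Point 4:
  Latitude: degrees = first 2 digits = 65, minutes = 26.137; 65 + 26.137/60 = 65.435617
  N → positive
  Longitude: degrees = first 3 digits = 65, minutes = 44.9651; 65 + 44.9651/60 = 65.749418
  E ⇒ keep positive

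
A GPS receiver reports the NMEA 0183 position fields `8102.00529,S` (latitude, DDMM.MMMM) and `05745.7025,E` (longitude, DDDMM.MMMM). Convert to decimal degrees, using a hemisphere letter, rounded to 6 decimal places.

81.033422° S, 57.761708° E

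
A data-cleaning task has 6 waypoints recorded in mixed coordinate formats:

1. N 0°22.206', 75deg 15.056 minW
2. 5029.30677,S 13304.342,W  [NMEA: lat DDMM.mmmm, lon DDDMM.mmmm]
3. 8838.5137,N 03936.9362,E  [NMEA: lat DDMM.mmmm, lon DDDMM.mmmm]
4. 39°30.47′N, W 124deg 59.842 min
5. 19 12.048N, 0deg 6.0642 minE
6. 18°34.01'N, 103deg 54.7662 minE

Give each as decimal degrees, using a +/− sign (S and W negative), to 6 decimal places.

1. 0.370100, -75.250933
2. -50.488446, -133.072367
3. 88.641895, 39.615603
4. 39.507833, -124.997367
5. 19.200800, 0.101070
6. 18.566833, 103.912770

Point 1:
  Latitude: 22.206′ = 0.370100°; total 0.3701000
  N → positive
  Longitude: 75 + 15.056/60 = 75.2509333
  W → negative
Point 2:
  Lat: split at 2 digits → 50° and 29.30677′; 50 + 29.30677/60 = 50.4884462
  S → negative
  Lon: split at 3 digits → 133° and 4.342′; 133 + 4.342/60 = 133.0723667
  W ⇒ negate
Point 3:
  φ: degrees = first 2 digits = 88, minutes = 38.5137; 88 + 38.5137/60 = 88.6418950
  N → positive
  Lon: degrees = first 3 digits = 39, minutes = 36.9362; 39 + 36.9362/60 = 39.6156033
  E ⇒ keep positive
Point 4:
  φ: 30.47′ = 0.507833°; total 39.5078333
  N ⇒ keep positive
  Lon: 124 + 59.842/60 = 124.9973667
  hemisphere W, so the sign is −
Point 5:
  φ: 12.048′ = 0.200800°; total 19.2008000
  N → positive
  Longitude: 0 + 6.0642/60 = 0.1010700
  E → positive
Point 6:
  Latitude: 34.01′ = 0.566833°; total 18.5668333
  N → positive
  Longitude: 103 + 54.7662/60 = 103.9127700
  E → positive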